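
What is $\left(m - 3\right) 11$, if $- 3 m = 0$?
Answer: $-33$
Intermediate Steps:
$m = 0$ ($m = \left(- \frac{1}{3}\right) 0 = 0$)
$\left(m - 3\right) 11 = \left(0 - 3\right) 11 = \left(-3\right) 11 = -33$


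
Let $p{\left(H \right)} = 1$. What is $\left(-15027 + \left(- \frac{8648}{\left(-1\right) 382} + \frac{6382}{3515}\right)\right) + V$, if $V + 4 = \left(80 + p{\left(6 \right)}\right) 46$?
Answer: $- \frac{7573363503}{671365} \approx -11281.0$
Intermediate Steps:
$V = 3722$ ($V = -4 + \left(80 + 1\right) 46 = -4 + 81 \cdot 46 = -4 + 3726 = 3722$)
$\left(-15027 + \left(- \frac{8648}{\left(-1\right) 382} + \frac{6382}{3515}\right)\right) + V = \left(-15027 + \left(- \frac{8648}{\left(-1\right) 382} + \frac{6382}{3515}\right)\right) + 3722 = \left(-15027 + \left(- \frac{8648}{-382} + 6382 \cdot \frac{1}{3515}\right)\right) + 3722 = \left(-15027 + \left(\left(-8648\right) \left(- \frac{1}{382}\right) + \frac{6382}{3515}\right)\right) + 3722 = \left(-15027 + \left(\frac{4324}{191} + \frac{6382}{3515}\right)\right) + 3722 = \left(-15027 + \frac{16417822}{671365}\right) + 3722 = - \frac{10072184033}{671365} + 3722 = - \frac{7573363503}{671365}$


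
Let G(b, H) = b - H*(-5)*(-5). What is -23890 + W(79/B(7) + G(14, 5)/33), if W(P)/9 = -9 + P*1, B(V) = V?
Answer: -1840277/77 ≈ -23900.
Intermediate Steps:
G(b, H) = b - 25*H (G(b, H) = b - (-5*H)*(-5) = b - 25*H)
W(P) = -81 + 9*P (W(P) = 9*(-9 + P*1) = 9*(-9 + P) = -81 + 9*P)
-23890 + W(79/B(7) + G(14, 5)/33) = -23890 + (-81 + 9*(79/7 + (14 - 25*5)/33)) = -23890 + (-81 + 9*(79*(1/7) + (14 - 125)*(1/33))) = -23890 + (-81 + 9*(79/7 - 111*1/33)) = -23890 + (-81 + 9*(79/7 - 37/11)) = -23890 + (-81 + 9*(610/77)) = -23890 + (-81 + 5490/77) = -23890 - 747/77 = -1840277/77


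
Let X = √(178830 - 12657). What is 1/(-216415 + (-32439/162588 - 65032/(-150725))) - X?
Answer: -8168692100/1767825606136653 - √166173 ≈ -407.64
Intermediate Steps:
X = √166173 ≈ 407.64
1/(-216415 + (-32439/162588 - 65032/(-150725))) - X = 1/(-216415 + (-32439/162588 - 65032/(-150725))) - √166173 = 1/(-216415 + (-32439*1/162588 - 65032*(-1/150725))) - √166173 = 1/(-216415 + (-10813/54196 + 65032/150725)) - √166173 = 1/(-216415 + 1894684847/8168692100) - √166173 = 1/(-1767825606136653/8168692100) - √166173 = -8168692100/1767825606136653 - √166173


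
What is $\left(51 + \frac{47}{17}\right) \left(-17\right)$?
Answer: $-914$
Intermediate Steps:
$\left(51 + \frac{47}{17}\right) \left(-17\right) = \frac{914}{17} \left(-17\right) = -914$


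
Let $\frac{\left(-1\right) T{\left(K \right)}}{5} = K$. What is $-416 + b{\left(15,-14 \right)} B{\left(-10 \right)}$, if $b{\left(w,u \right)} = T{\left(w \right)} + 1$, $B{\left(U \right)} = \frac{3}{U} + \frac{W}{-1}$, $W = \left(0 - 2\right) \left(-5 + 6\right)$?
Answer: $- \frac{2709}{5} \approx -541.8$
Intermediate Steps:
$W = -2$ ($W = \left(-2\right) 1 = -2$)
$T{\left(K \right)} = - 5 K$
$B{\left(U \right)} = 2 + \frac{3}{U}$ ($B{\left(U \right)} = \frac{3}{U} - \frac{2}{-1} = \frac{3}{U} - -2 = \frac{3}{U} + 2 = 2 + \frac{3}{U}$)
$b{\left(w,u \right)} = 1 - 5 w$ ($b{\left(w,u \right)} = - 5 w + 1 = 1 - 5 w$)
$-416 + b{\left(15,-14 \right)} B{\left(-10 \right)} = -416 + \left(1 - 75\right) \left(2 + \frac{3}{-10}\right) = -416 + \left(1 - 75\right) \left(2 + 3 \left(- \frac{1}{10}\right)\right) = -416 - 74 \left(2 - \frac{3}{10}\right) = -416 - \frac{629}{5} = - \frac{2709}{5}$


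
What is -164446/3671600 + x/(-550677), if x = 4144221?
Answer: -2551079742257/336977612200 ≈ -7.5705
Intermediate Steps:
-164446/3671600 + x/(-550677) = -164446/3671600 + 4144221/(-550677) = -164446*1/3671600 + 4144221*(-1/550677) = -82223/1835800 - 1381407/183559 = -2551079742257/336977612200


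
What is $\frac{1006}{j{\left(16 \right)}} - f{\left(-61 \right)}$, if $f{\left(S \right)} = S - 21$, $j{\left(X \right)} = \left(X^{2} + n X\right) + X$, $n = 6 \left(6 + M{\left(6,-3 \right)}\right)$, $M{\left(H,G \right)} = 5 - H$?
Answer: $\frac{31335}{376} \approx 83.338$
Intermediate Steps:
$n = 30$ ($n = 6 \left(6 + \left(5 - 6\right)\right) = 6 \left(6 - 1\right) = 6 \cdot 5 = 30$)
$j{\left(X \right)} = X^{2} + 31 X$ ($j{\left(X \right)} = \left(X^{2} + 30 X\right) + X = X^{2} + 31 X$)
$f{\left(S \right)} = -21 + S$ ($f{\left(S \right)} = S - 21 = -21 + S$)
$\frac{1006}{j{\left(16 \right)}} - f{\left(-61 \right)} = \frac{1006}{16 \left(31 + 16\right)} - \left(-21 - 61\right) = \frac{1006}{16 \cdot 47} - -82 = \frac{1006}{752} + 82 = 1006 \cdot \frac{1}{752} + 82 = \frac{503}{376} + 82 = \frac{31335}{376}$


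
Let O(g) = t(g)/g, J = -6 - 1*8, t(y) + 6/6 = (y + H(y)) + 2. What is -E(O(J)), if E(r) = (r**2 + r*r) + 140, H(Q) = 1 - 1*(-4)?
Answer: -6892/49 ≈ -140.65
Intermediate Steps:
H(Q) = 5 (H(Q) = 1 + 4 = 5)
t(y) = 6 + y (t(y) = -1 + ((y + 5) + 2) = -1 + ((5 + y) + 2) = -1 + (7 + y) = 6 + y)
J = -14 (J = -6 - 8 = -14)
O(g) = (6 + g)/g
E(r) = 140 + 2*r**2 (E(r) = (r**2 + r**2) + 140 = 2*r**2 + 140 = 140 + 2*r**2)
-E(O(J)) = -(140 + 2*((6 - 14)/(-14))**2) = -(140 + 2*(-1/14*(-8))**2) = -(140 + 2*(4/7)**2) = -(140 + 2*(16/49)) = -(140 + 32/49) = -1*6892/49 = -6892/49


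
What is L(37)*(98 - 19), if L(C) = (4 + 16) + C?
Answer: 4503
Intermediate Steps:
L(C) = 20 + C
L(37)*(98 - 19) = (20 + 37)*(98 - 19) = 57*79 = 4503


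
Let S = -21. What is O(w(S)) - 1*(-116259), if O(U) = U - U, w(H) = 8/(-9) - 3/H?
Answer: 116259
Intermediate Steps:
w(H) = -8/9 - 3/H (w(H) = 8*(-⅑) - 3/H = -8/9 - 3/H)
O(U) = 0
O(w(S)) - 1*(-116259) = 0 - 1*(-116259) = 0 + 116259 = 116259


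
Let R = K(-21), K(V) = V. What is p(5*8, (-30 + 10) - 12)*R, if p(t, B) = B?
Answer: 672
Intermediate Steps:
R = -21
p(5*8, (-30 + 10) - 12)*R = ((-30 + 10) - 12)*(-21) = (-20 - 12)*(-21) = -32*(-21) = 672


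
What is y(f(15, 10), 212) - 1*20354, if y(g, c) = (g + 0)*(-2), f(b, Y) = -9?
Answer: -20336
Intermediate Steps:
y(g, c) = -2*g (y(g, c) = g*(-2) = -2*g)
y(f(15, 10), 212) - 1*20354 = -2*(-9) - 1*20354 = 18 - 20354 = -20336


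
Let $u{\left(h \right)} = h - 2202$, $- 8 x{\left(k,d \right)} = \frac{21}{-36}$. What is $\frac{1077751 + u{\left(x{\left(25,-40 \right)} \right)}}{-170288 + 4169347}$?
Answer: $\frac{103252711}{383909664} \approx 0.26895$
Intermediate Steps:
$x{\left(k,d \right)} = \frac{7}{96}$ ($x{\left(k,d \right)} = - \frac{21 \frac{1}{-36}}{8} = - \frac{21 \left(- \frac{1}{36}\right)}{8} = \left(- \frac{1}{8}\right) \left(- \frac{7}{12}\right) = \frac{7}{96}$)
$u{\left(h \right)} = -2202 + h$
$\frac{1077751 + u{\left(x{\left(25,-40 \right)} \right)}}{-170288 + 4169347} = \frac{1077751 + \left(-2202 + \frac{7}{96}\right)}{-170288 + 4169347} = \frac{1077751 - \frac{211385}{96}}{3999059} = \frac{103252711}{96} \cdot \frac{1}{3999059} = \frac{103252711}{383909664}$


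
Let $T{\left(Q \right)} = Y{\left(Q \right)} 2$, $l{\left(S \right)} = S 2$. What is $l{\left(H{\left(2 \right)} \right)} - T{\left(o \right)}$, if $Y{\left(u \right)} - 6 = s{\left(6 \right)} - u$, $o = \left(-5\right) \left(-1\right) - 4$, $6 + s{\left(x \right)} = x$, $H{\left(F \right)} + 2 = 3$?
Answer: $-8$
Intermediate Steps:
$H{\left(F \right)} = 1$ ($H{\left(F \right)} = -2 + 3 = 1$)
$s{\left(x \right)} = -6 + x$
$l{\left(S \right)} = 2 S$
$o = 1$ ($o = 5 - 4 = 1$)
$Y{\left(u \right)} = 6 - u$ ($Y{\left(u \right)} = 6 + \left(\left(-6 + 6\right) - u\right) = 6 + \left(0 - u\right) = 6 - u$)
$T{\left(Q \right)} = 12 - 2 Q$ ($T{\left(Q \right)} = \left(6 - Q\right) 2 = 12 - 2 Q$)
$l{\left(H{\left(2 \right)} \right)} - T{\left(o \right)} = 2 \cdot 1 - \left(12 - 2\right) = 2 - \left(12 - 2\right) = 2 - 10 = -8$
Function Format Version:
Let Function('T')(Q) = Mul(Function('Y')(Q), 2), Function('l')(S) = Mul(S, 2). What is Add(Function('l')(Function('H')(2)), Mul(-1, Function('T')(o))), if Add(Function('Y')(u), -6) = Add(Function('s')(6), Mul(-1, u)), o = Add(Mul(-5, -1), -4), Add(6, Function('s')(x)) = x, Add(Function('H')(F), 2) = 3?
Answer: -8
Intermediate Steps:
Function('H')(F) = 1 (Function('H')(F) = Add(-2, 3) = 1)
Function('s')(x) = Add(-6, x)
Function('l')(S) = Mul(2, S)
o = 1 (o = Add(5, -4) = 1)
Function('Y')(u) = Add(6, Mul(-1, u)) (Function('Y')(u) = Add(6, Add(Add(-6, 6), Mul(-1, u))) = Add(6, Add(0, Mul(-1, u))) = Add(6, Mul(-1, u)))
Function('T')(Q) = Add(12, Mul(-2, Q)) (Function('T')(Q) = Mul(Add(6, Mul(-1, Q)), 2) = Add(12, Mul(-2, Q)))
Add(Function('l')(Function('H')(2)), Mul(-1, Function('T')(o))) = Add(Mul(2, 1), Mul(-1, Add(12, Mul(-2, 1)))) = Add(2, Mul(-1, Add(12, -2))) = Add(2, Mul(-1, 10)) = Add(2, -10) = -8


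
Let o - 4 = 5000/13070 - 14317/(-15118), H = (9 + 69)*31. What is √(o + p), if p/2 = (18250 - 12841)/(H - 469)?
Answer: √16136036288254424721630/38510731474 ≈ 3.2985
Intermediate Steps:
H = 2418 (H = 78*31 = 2418)
p = 10818/1949 (p = 2*((18250 - 12841)/(2418 - 469)) = 2*(5409/1949) = 10818/1949 ≈ 5.5505)
o = 105308223/19759226 (o = 4 + (5000/13070 - 14317/(-15118)) = 4 + (5000*(1/13070) - 14317*(-1/15118)) = 4 + (500/1307 + 14317/15118) = 4 + 26271319/19759226 = 105308223/19759226 ≈ 5.3296)
√(o + p) = √(105308223/19759226 + 10818/1949) = √(419001033495/38510731474) = √16136036288254424721630/38510731474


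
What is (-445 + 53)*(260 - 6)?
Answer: -99568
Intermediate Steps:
(-445 + 53)*(260 - 6) = -392*254 = -99568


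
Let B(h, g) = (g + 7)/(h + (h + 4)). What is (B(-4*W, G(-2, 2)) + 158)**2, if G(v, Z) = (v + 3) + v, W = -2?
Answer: 2505889/100 ≈ 25059.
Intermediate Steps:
G(v, Z) = 3 + 2*v (G(v, Z) = (3 + v) + v = 3 + 2*v)
B(h, g) = (7 + g)/(4 + 2*h) (B(h, g) = (7 + g)/(h + (4 + h)) = (7 + g)/(4 + 2*h))
(B(-4*W, G(-2, 2)) + 158)**2 = ((7 + (3 + 2*(-2)))/(2*(2 - 4*(-2))) + 158)**2 = ((7 + (3 - 4))/(2*(2 + 8)) + 158)**2 = ((1/2)*(7 - 1)/10 + 158)**2 = ((1/2)*(1/10)*6 + 158)**2 = (3/10 + 158)**2 = (1583/10)**2 = 2505889/100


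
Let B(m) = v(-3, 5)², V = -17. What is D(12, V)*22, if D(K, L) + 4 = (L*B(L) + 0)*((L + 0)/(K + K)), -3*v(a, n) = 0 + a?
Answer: 2123/12 ≈ 176.92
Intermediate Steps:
v(a, n) = -a/3 (v(a, n) = -(0 + a)/3 = -a/3)
B(m) = 1 (B(m) = (-⅓*(-3))² = 1² = 1)
D(K, L) = -4 + L²/(2*K) (D(K, L) = -4 + (L*1 + 0)*((L + 0)/(K + K)) = -4 + (L + 0)*(L/((2*K))) = -4 + L*(L*(1/(2*K))) = -4 + L*(L/(2*K)) = -4 + L²/(2*K))
D(12, V)*22 = (-4 + (½)*(-17)²/12)*22 = (-4 + (½)*(1/12)*289)*22 = (-4 + 289/24)*22 = (193/24)*22 = 2123/12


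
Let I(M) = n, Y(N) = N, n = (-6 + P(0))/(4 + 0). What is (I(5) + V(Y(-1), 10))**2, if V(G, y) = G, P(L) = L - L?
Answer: 25/4 ≈ 6.2500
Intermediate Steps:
P(L) = 0
n = -3/2 (n = (-6 + 0)/(4 + 0) = -6/4 = -6*1/4 = -3/2 ≈ -1.5000)
I(M) = -3/2
(I(5) + V(Y(-1), 10))**2 = (-3/2 - 1)**2 = (-5/2)**2 = 25/4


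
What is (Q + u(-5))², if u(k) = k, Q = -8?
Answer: 169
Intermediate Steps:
(Q + u(-5))² = (-8 - 5)² = (-13)² = 169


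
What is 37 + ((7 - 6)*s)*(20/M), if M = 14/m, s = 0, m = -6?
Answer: 37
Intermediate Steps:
M = -7/3 (M = 14/(-6) = 14*(-⅙) = -7/3 ≈ -2.3333)
37 + ((7 - 6)*s)*(20/M) = 37 + ((7 - 6)*0)*(20/(-7/3)) = 37 + (1*0)*(20*(-3/7)) = 37 + 0*(-60/7) = 37 + 0 = 37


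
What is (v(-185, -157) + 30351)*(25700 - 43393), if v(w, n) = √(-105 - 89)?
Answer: -537000243 - 17693*I*√194 ≈ -5.37e+8 - 2.4644e+5*I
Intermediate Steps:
v(w, n) = I*√194 (v(w, n) = √(-194) = I*√194)
(v(-185, -157) + 30351)*(25700 - 43393) = (I*√194 + 30351)*(25700 - 43393) = (30351 + I*√194)*(-17693) = -537000243 - 17693*I*√194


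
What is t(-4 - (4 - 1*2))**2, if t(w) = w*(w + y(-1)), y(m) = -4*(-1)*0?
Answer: 1296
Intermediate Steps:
y(m) = 0 (y(m) = 4*0 = 0)
t(w) = w**2 (t(w) = w*(w + 0) = w*w = w**2)
t(-4 - (4 - 1*2))**2 = ((-4 - (4 - 1*2))**2)**2 = ((-4 - (4 - 2))**2)**2 = ((-4 - 1*2)**2)**2 = ((-4 - 2)**2)**2 = ((-6)**2)**2 = 36**2 = 1296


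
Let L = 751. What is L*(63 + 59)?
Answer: 91622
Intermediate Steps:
L*(63 + 59) = 751*(63 + 59) = 751*122 = 91622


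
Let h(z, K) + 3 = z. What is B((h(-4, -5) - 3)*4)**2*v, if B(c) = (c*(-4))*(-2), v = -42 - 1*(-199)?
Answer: 16076800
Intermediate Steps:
v = 157 (v = -42 + 199 = 157)
h(z, K) = -3 + z
B(c) = 8*c (B(c) = -4*c*(-2) = 8*c)
B((h(-4, -5) - 3)*4)**2*v = (8*(((-3 - 4) - 3)*4))**2*157 = (8*((-7 - 3)*4))**2*157 = (8*(-10*4))**2*157 = (8*(-40))**2*157 = (-320)**2*157 = 102400*157 = 16076800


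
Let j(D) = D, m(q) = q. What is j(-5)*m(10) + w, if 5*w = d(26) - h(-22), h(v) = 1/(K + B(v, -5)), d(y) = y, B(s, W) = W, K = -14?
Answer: -851/19 ≈ -44.789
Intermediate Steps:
h(v) = -1/19 (h(v) = 1/(-14 - 5) = 1/(-19) = -1/19)
w = 99/19 (w = (26 - 1*(-1/19))/5 = (26 + 1/19)/5 = (⅕)*(495/19) = 99/19 ≈ 5.2105)
j(-5)*m(10) + w = -5*10 + 99/19 = -50 + 99/19 = -851/19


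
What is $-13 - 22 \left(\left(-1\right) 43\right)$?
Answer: $933$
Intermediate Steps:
$-13 - 22 \left(\left(-1\right) 43\right) = -13 - -946 = -13 + 946 = 933$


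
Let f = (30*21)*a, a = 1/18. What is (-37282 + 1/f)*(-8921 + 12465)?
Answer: -4624455736/35 ≈ -1.3213e+8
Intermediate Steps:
a = 1/18 ≈ 0.055556
f = 35 (f = (30*21)*(1/18) = 630*(1/18) = 35)
(-37282 + 1/f)*(-8921 + 12465) = (-37282 + 1/35)*(-8921 + 12465) = (-37282 + 1/35)*3544 = -1304869/35*3544 = -4624455736/35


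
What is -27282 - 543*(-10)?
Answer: -21852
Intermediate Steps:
-27282 - 543*(-10) = -27282 - 1*(-5430) = -27282 + 5430 = -21852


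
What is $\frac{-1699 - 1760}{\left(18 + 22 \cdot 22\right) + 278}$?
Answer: $- \frac{1153}{260} \approx -4.4346$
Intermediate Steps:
$\frac{-1699 - 1760}{\left(18 + 22 \cdot 22\right) + 278} = - \frac{3459}{\left(18 + 484\right) + 278} = - \frac{3459}{502 + 278} = - \frac{3459}{780} = \left(-3459\right) \frac{1}{780} = - \frac{1153}{260}$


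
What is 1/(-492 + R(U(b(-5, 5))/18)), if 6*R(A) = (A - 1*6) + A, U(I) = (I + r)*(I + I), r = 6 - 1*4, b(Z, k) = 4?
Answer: -9/4429 ≈ -0.0020321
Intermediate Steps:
r = 2 (r = 6 - 4 = 2)
U(I) = 2*I*(2 + I) (U(I) = (I + 2)*(I + I) = (2 + I)*(2*I) = 2*I*(2 + I))
R(A) = -1 + A/3 (R(A) = ((A - 1*6) + A)/6 = ((A - 6) + A)/6 = ((-6 + A) + A)/6 = (-6 + 2*A)/6 = -1 + A/3)
1/(-492 + R(U(b(-5, 5))/18)) = 1/(-492 + (-1 + ((2*4*(2 + 4))/18)/3)) = 1/(-492 + (-1 + ((2*4*6)*(1/18))/3)) = 1/(-492 + (-1 + (48*(1/18))/3)) = 1/(-492 + (-1 + (⅓)*(8/3))) = 1/(-492 + (-1 + 8/9)) = 1/(-492 - ⅑) = 1/(-4429/9) = -9/4429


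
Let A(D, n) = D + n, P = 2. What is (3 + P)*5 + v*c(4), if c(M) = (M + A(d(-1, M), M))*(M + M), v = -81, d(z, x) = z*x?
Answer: -2567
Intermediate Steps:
d(z, x) = x*z
c(M) = 2*M**2 (c(M) = (M + (M*(-1) + M))*(M + M) = (M + (-M + M))*(2*M) = (M + 0)*(2*M) = M*(2*M) = 2*M**2)
(3 + P)*5 + v*c(4) = (3 + 2)*5 - 162*4**2 = 5*5 - 162*16 = 25 - 81*32 = 25 - 2592 = -2567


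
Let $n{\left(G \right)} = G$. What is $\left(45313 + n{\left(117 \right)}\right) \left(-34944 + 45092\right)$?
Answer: $461023640$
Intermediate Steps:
$\left(45313 + n{\left(117 \right)}\right) \left(-34944 + 45092\right) = \left(45313 + 117\right) \left(-34944 + 45092\right) = 45430 \cdot 10148 = 461023640$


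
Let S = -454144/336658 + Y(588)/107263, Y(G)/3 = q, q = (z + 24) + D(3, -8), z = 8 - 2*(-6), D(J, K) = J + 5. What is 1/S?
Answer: -1388882579/1871551124 ≈ -0.74210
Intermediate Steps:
D(J, K) = 5 + J
z = 20 (z = 8 + 12 = 20)
q = 52 (q = (20 + 24) + (5 + 3) = 44 + 8 = 52)
Y(G) = 156 (Y(G) = 3*52 = 156)
S = -1871551124/1388882579 (S = -454144/336658 + 156/107263 = -454144*1/336658 + 156*(1/107263) = -227072/168329 + 12/8251 = -1871551124/1388882579 ≈ -1.3475)
1/S = 1/(-1871551124/1388882579) = -1388882579/1871551124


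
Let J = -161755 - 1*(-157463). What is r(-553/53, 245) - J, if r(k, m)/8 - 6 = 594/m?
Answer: 1068052/245 ≈ 4359.4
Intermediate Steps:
r(k, m) = 48 + 4752/m (r(k, m) = 48 + 8*(594/m) = 48 + 4752/m)
J = -4292 (J = -161755 + 157463 = -4292)
r(-553/53, 245) - J = (48 + 4752/245) - 1*(-4292) = (48 + 4752*(1/245)) + 4292 = (48 + 4752/245) + 4292 = 16512/245 + 4292 = 1068052/245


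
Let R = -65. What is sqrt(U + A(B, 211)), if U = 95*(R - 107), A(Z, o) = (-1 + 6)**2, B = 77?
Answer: I*sqrt(16315) ≈ 127.73*I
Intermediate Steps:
A(Z, o) = 25 (A(Z, o) = 5**2 = 25)
U = -16340 (U = 95*(-65 - 107) = 95*(-172) = -16340)
sqrt(U + A(B, 211)) = sqrt(-16340 + 25) = sqrt(-16315) = I*sqrt(16315)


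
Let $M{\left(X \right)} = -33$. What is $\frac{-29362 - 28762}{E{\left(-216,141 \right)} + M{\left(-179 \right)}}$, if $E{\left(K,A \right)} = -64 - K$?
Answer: $- \frac{58124}{119} \approx -488.44$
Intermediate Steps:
$\frac{-29362 - 28762}{E{\left(-216,141 \right)} + M{\left(-179 \right)}} = \frac{-29362 - 28762}{\left(-64 - -216\right) - 33} = - \frac{58124}{\left(-64 + 216\right) - 33} = - \frac{58124}{152 - 33} = - \frac{58124}{119}$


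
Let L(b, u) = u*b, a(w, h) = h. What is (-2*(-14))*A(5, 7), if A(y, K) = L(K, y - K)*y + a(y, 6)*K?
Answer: -784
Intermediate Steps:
L(b, u) = b*u
A(y, K) = 6*K + K*y*(y - K) (A(y, K) = (K*(y - K))*y + 6*K = K*y*(y - K) + 6*K = 6*K + K*y*(y - K))
(-2*(-14))*A(5, 7) = (-2*(-14))*(7*(6 - 1*5*(7 - 1*5))) = 28*(7*(6 - 1*5*(7 - 5))) = 28*(7*(6 - 1*5*2)) = 28*(7*(6 - 10)) = 28*(7*(-4)) = 28*(-28) = -784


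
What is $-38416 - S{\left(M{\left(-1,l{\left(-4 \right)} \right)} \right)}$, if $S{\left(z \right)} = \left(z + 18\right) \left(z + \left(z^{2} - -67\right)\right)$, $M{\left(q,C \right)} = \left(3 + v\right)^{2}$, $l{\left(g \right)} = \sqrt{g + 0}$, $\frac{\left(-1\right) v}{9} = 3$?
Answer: $-197495302$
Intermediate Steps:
$v = -27$ ($v = \left(-9\right) 3 = -27$)
$l{\left(g \right)} = \sqrt{g}$
$M{\left(q,C \right)} = 576$ ($M{\left(q,C \right)} = \left(3 - 27\right)^{2} = \left(-24\right)^{2} = 576$)
$S{\left(z \right)} = \left(18 + z\right) \left(67 + z + z^{2}\right)$ ($S{\left(z \right)} = \left(18 + z\right) \left(z + \left(z^{2} + 67\right)\right) = \left(18 + z\right) \left(z + \left(67 + z^{2}\right)\right) = \left(18 + z\right) \left(67 + z + z^{2}\right)$)
$-38416 - S{\left(M{\left(-1,l{\left(-4 \right)} \right)} \right)} = -38416 - \left(1206 + 576^{3} + 19 \cdot 576^{2} + 85 \cdot 576\right) = -38416 - \left(1206 + 191102976 + 19 \cdot 331776 + 48960\right) = -38416 - \left(1206 + 191102976 + 6303744 + 48960\right) = -38416 - 197456886 = -197495302$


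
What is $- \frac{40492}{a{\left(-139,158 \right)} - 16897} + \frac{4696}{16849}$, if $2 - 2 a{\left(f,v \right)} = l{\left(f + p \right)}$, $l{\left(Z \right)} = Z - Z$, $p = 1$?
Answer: $\frac{190398331}{71170176} \approx 2.6753$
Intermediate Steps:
$l{\left(Z \right)} = 0$
$a{\left(f,v \right)} = 1$ ($a{\left(f,v \right)} = 1 - 0 = 1 + 0 = 1$)
$- \frac{40492}{a{\left(-139,158 \right)} - 16897} + \frac{4696}{16849} = - \frac{40492}{1 - 16897} + \frac{4696}{16849} = - \frac{40492}{1 - 16897} + 4696 \cdot \frac{1}{16849} = - \frac{40492}{-16896} + \frac{4696}{16849} = \left(-40492\right) \left(- \frac{1}{16896}\right) + \frac{4696}{16849} = \frac{10123}{4224} + \frac{4696}{16849} = \frac{190398331}{71170176}$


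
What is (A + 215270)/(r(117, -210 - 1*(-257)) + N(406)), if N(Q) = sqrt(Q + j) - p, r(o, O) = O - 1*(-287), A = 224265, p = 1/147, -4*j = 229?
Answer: 12688951738260/9611917081 - 56987470890*sqrt(155)/9611917081 ≈ 1246.3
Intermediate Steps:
j = -229/4 (j = -1/4*229 = -229/4 ≈ -57.250)
p = 1/147 ≈ 0.0068027
r(o, O) = 287 + O (r(o, O) = O + 287 = 287 + O)
N(Q) = -1/147 + sqrt(-229/4 + Q) (N(Q) = sqrt(Q - 229/4) - 1*1/147 = sqrt(-229/4 + Q) - 1/147 = -1/147 + sqrt(-229/4 + Q))
(A + 215270)/(r(117, -210 - 1*(-257)) + N(406)) = (224265 + 215270)/((287 + (-210 - 1*(-257))) + (-1/147 + sqrt(-229 + 4*406)/2)) = 439535/((287 + (-210 + 257)) + (-1/147 + sqrt(-229 + 1624)/2)) = 439535/((287 + 47) + (-1/147 + sqrt(1395)/2)) = 439535/(334 + (-1/147 + (3*sqrt(155))/2)) = 439535/(334 + (-1/147 + 3*sqrt(155)/2)) = 439535/(49097/147 + 3*sqrt(155)/2)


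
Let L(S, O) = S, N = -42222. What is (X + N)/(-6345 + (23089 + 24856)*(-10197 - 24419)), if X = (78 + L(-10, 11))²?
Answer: 37598/1659670465 ≈ 2.2654e-5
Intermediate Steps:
X = 4624 (X = (78 - 10)² = 68² = 4624)
(X + N)/(-6345 + (23089 + 24856)*(-10197 - 24419)) = (4624 - 42222)/(-6345 + (23089 + 24856)*(-10197 - 24419)) = -37598/(-6345 + 47945*(-34616)) = -37598/(-6345 - 1659664120) = -37598/(-1659670465) = -37598*(-1/1659670465) = 37598/1659670465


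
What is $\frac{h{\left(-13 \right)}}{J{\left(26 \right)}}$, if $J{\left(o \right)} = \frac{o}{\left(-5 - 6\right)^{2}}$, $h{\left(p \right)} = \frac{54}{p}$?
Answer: $- \frac{3267}{169} \approx -19.331$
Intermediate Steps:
$J{\left(o \right)} = \frac{o}{121}$ ($J{\left(o \right)} = \frac{o}{\left(-11\right)^{2}} = \frac{o}{121}$)
$\frac{h{\left(-13 \right)}}{J{\left(26 \right)}} = \frac{54 \frac{1}{-13}}{\frac{1}{121} \cdot 26} = \frac{54 \left(- \frac{1}{13}\right)}{\frac{26}{121}} = \left(- \frac{54}{13}\right) \frac{121}{26} = - \frac{3267}{169}$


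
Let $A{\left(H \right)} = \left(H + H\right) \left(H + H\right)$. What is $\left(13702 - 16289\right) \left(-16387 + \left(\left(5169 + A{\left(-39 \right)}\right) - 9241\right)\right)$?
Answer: $37188125$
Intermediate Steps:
$A{\left(H \right)} = 4 H^{2}$ ($A{\left(H \right)} = 2 H 2 H = 4 H^{2}$)
$\left(13702 - 16289\right) \left(-16387 + \left(\left(5169 + A{\left(-39 \right)}\right) - 9241\right)\right) = \left(13702 - 16289\right) \left(-16387 - \left(4072 - 6084\right)\right) = - 2587 \left(-16387 + \left(\left(5169 + 4 \cdot 1521\right) - 9241\right)\right) = - 2587 \left(-16387 + \left(\left(5169 + 6084\right) - 9241\right)\right) = - 2587 \left(-16387 + \left(11253 - 9241\right)\right) = - 2587 \left(-16387 + 2012\right) = \left(-2587\right) \left(-14375\right) = 37188125$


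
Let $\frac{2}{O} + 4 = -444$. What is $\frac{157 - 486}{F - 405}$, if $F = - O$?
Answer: $\frac{73696}{90719} \approx 0.81236$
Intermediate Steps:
$O = - \frac{1}{224}$ ($O = \frac{2}{-4 - 444} = \frac{2}{-448} = 2 \left(- \frac{1}{448}\right) = - \frac{1}{224} \approx -0.0044643$)
$F = \frac{1}{224}$ ($F = \left(-1\right) \left(- \frac{1}{224}\right) = \frac{1}{224} \approx 0.0044643$)
$\frac{157 - 486}{F - 405} = \frac{157 - 486}{\frac{1}{224} - 405} = - \frac{329}{- \frac{90719}{224}} = \left(-329\right) \left(- \frac{224}{90719}\right) = \frac{73696}{90719}$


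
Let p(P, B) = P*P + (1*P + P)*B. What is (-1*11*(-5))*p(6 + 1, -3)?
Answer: 385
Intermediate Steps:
p(P, B) = P² + 2*B*P (p(P, B) = P² + (P + P)*B = P² + (2*P)*B = P² + 2*B*P)
(-1*11*(-5))*p(6 + 1, -3) = (-1*11*(-5))*((6 + 1)*((6 + 1) + 2*(-3))) = (-11*(-5))*(7*(7 - 6)) = 55*(7*1) = 55*7 = 385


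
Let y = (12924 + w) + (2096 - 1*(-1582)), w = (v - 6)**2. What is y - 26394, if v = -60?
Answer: -5436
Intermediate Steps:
w = 4356 (w = (-60 - 6)**2 = (-66)**2 = 4356)
y = 20958 (y = (12924 + 4356) + (2096 - 1*(-1582)) = 17280 + (2096 + 1582) = 17280 + 3678 = 20958)
y - 26394 = 20958 - 26394 = -5436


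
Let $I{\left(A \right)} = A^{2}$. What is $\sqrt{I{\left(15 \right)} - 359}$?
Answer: $i \sqrt{134} \approx 11.576 i$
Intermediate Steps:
$\sqrt{I{\left(15 \right)} - 359} = \sqrt{15^{2} - 359} = \sqrt{225 - 359} = \sqrt{-134} = i \sqrt{134}$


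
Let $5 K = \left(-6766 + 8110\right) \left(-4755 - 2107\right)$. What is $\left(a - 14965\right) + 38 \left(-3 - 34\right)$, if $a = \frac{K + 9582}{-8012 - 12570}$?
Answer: $- \frac{837782496}{51455} \approx -16282.0$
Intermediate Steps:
$K = - \frac{9222528}{5}$ ($K = \frac{\left(-6766 + 8110\right) \left(-4755 - 2107\right)}{5} = \frac{1344 \left(-6862\right)}{5} = \frac{1}{5} \left(-9222528\right) = - \frac{9222528}{5} \approx -1.8445 \cdot 10^{6}$)
$a = \frac{4587309}{51455}$ ($a = \frac{- \frac{9222528}{5} + 9582}{-8012 - 12570} = - \frac{9174618}{5 \left(-20582\right)} = \left(- \frac{9174618}{5}\right) \left(- \frac{1}{20582}\right) = \frac{4587309}{51455} \approx 89.152$)
$\left(a - 14965\right) + 38 \left(-3 - 34\right) = \left(\frac{4587309}{51455} - 14965\right) + 38 \left(-3 - 34\right) = - \frac{765436766}{51455} + 38 \left(-37\right) = - \frac{765436766}{51455} - 1406 = - \frac{837782496}{51455}$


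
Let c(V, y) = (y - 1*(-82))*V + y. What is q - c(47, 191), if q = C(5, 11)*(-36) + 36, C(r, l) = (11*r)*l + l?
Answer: -35162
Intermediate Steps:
C(r, l) = l + 11*l*r (C(r, l) = 11*l*r + l = l + 11*l*r)
c(V, y) = y + V*(82 + y) (c(V, y) = (y + 82)*V + y = (82 + y)*V + y = V*(82 + y) + y = y + V*(82 + y))
q = -22140 (q = (11*(1 + 11*5))*(-36) + 36 = (11*(1 + 55))*(-36) + 36 = (11*56)*(-36) + 36 = 616*(-36) + 36 = -22176 + 36 = -22140)
q - c(47, 191) = -22140 - (191 + 82*47 + 47*191) = -22140 - (191 + 3854 + 8977) = -22140 - 1*13022 = -22140 - 13022 = -35162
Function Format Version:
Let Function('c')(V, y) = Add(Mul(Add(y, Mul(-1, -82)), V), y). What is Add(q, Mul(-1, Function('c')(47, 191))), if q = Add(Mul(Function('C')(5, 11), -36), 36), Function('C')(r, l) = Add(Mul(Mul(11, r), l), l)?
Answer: -35162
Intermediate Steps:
Function('C')(r, l) = Add(l, Mul(11, l, r)) (Function('C')(r, l) = Add(Mul(11, l, r), l) = Add(l, Mul(11, l, r)))
Function('c')(V, y) = Add(y, Mul(V, Add(82, y))) (Function('c')(V, y) = Add(Mul(Add(y, 82), V), y) = Add(Mul(Add(82, y), V), y) = Add(Mul(V, Add(82, y)), y) = Add(y, Mul(V, Add(82, y))))
q = -22140 (q = Add(Mul(Mul(11, Add(1, Mul(11, 5))), -36), 36) = Add(Mul(Mul(11, Add(1, 55)), -36), 36) = Add(Mul(Mul(11, 56), -36), 36) = Add(Mul(616, -36), 36) = Add(-22176, 36) = -22140)
Add(q, Mul(-1, Function('c')(47, 191))) = Add(-22140, Mul(-1, Add(191, Mul(82, 47), Mul(47, 191)))) = Add(-22140, Mul(-1, Add(191, 3854, 8977))) = Add(-22140, Mul(-1, 13022)) = Add(-22140, -13022) = -35162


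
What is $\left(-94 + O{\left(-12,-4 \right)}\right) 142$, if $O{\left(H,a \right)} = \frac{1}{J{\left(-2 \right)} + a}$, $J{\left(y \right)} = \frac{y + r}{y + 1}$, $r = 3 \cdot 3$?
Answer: $- \frac{146970}{11} \approx -13361.0$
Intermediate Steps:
$r = 9$
$J{\left(y \right)} = \frac{9 + y}{1 + y}$ ($J{\left(y \right)} = \frac{y + 9}{y + 1} = \frac{9 + y}{1 + y}$)
$O{\left(H,a \right)} = \frac{1}{-7 + a}$ ($O{\left(H,a \right)} = \frac{1}{\frac{9 - 2}{1 - 2} + a} = \frac{1}{\frac{1}{-1} \cdot 7 + a} = \frac{1}{\left(-1\right) 7 + a} = \frac{1}{-7 + a}$)
$\left(-94 + O{\left(-12,-4 \right)}\right) 142 = \left(-94 + \frac{1}{-7 - 4}\right) 142 = \left(-94 + \frac{1}{-11}\right) 142 = \left(-94 - \frac{1}{11}\right) 142 = \left(- \frac{1035}{11}\right) 142 = - \frac{146970}{11}$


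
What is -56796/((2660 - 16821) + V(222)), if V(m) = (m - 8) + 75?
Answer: 4733/1156 ≈ 4.0943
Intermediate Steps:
V(m) = 67 + m (V(m) = (-8 + m) + 75 = 67 + m)
-56796/((2660 - 16821) + V(222)) = -56796/((2660 - 16821) + (67 + 222)) = -56796/(-14161 + 289) = -56796/(-13872) = -56796*(-1/13872) = 4733/1156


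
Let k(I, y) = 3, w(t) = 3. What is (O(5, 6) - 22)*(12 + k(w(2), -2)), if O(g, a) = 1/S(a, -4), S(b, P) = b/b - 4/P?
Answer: -645/2 ≈ -322.50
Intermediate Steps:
S(b, P) = 1 - 4/P
O(g, a) = 1/2 (O(g, a) = 1/((-4 - 4)/(-4)) = 1/(-1/4*(-8)) = 1/2)
(O(5, 6) - 22)*(12 + k(w(2), -2)) = (1/2 - 22)*(12 + 3) = -43/2*15 = -645/2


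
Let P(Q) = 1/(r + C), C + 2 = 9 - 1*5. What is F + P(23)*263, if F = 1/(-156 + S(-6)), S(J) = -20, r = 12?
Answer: 23137/1232 ≈ 18.780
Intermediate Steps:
C = 2 (C = -2 + (9 - 1*5) = -2 + (9 - 5) = -2 + 4 = 2)
P(Q) = 1/14 (P(Q) = 1/(12 + 2) = 1/14)
F = -1/176 (F = 1/(-156 - 20) = 1/(-176) = -1/176 ≈ -0.0056818)
F + P(23)*263 = -1/176 + (1/14)*263 = -1/176 + 263/14 = 23137/1232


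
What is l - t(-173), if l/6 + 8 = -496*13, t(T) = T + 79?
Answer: -38642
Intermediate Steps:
t(T) = 79 + T
l = -38736 (l = -48 + 6*(-496*13) = -48 + 6*(-6448) = -48 - 38688 = -38736)
l - t(-173) = -38736 - (79 - 173) = -38736 - 1*(-94) = -38736 + 94 = -38642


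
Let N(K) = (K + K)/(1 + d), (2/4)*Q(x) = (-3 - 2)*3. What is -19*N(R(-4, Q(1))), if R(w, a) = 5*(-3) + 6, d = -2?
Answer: -342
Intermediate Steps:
Q(x) = -30 (Q(x) = 2*((-3 - 2)*3) = 2*(-5*3) = 2*(-15) = -30)
R(w, a) = -9 (R(w, a) = -15 + 6 = -9)
N(K) = -2*K (N(K) = (K + K)/(1 - 2) = (2*K)/(-1) = (2*K)*(-1) = -2*K)
-19*N(R(-4, Q(1))) = -(-38)*(-9) = -19*18 = -342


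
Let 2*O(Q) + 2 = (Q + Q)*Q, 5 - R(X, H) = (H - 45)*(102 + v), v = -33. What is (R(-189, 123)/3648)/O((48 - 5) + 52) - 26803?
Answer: -46439092507/1732608 ≈ -26803.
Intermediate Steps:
R(X, H) = 3110 - 69*H (R(X, H) = 5 - (H - 45)*(102 - 33) = 5 - (-45 + H)*69 = 5 - (-3105 + 69*H) = 5 + (3105 - 69*H) = 3110 - 69*H)
O(Q) = -1 + Q**2 (O(Q) = -1 + ((Q + Q)*Q)/2 = -1 + ((2*Q)*Q)/2 = -1 + (2*Q**2)/2 = -1 + Q**2)
(R(-189, 123)/3648)/O((48 - 5) + 52) - 26803 = ((3110 - 69*123)/3648)/(-1 + ((48 - 5) + 52)**2) - 26803 = ((3110 - 8487)*(1/3648))/(-1 + (43 + 52)**2) - 26803 = (-5377*1/3648)/(-1 + 95**2) - 26803 = -283/(192*(-1 + 9025)) - 26803 = -283/192/9024 - 26803 = -283/192*1/9024 - 26803 = -283/1732608 - 26803 = -46439092507/1732608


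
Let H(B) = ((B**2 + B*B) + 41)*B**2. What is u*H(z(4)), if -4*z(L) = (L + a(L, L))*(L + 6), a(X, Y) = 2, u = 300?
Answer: 33142500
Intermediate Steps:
z(L) = -(2 + L)*(6 + L)/4 (z(L) = -(L + 2)*(L + 6)/4 = -(2 + L)*(6 + L)/4)
H(B) = B**2*(41 + 2*B**2) (H(B) = ((B**2 + B**2) + 41)*B**2 = (2*B**2 + 41)*B**2 = (41 + 2*B**2)*B**2 = B**2*(41 + 2*B**2))
u*H(z(4)) = 300*((-3 - 2*4 - 1/4*4**2)**2*(41 + 2*(-3 - 2*4 - 1/4*4**2)**2)) = 300*((-3 - 8 - 1/4*16)**2*(41 + 2*(-3 - 8 - 1/4*16)**2)) = 300*((-3 - 8 - 4)**2*(41 + 2*(-3 - 8 - 4)**2)) = 300*((-15)**2*(41 + 2*(-15)**2)) = 300*(225*(41 + 2*225)) = 300*(225*(41 + 450)) = 300*(225*491) = 300*110475 = 33142500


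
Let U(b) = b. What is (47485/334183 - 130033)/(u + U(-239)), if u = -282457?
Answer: 7242461759/15745366228 ≈ 0.45997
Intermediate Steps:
(47485/334183 - 130033)/(u + U(-239)) = (47485/334183 - 130033)/(-282457 - 239) = (47485*(1/334183) - 130033)/(-282696) = (47485/334183 - 130033)*(-1/282696) = -43454770554/334183*(-1/282696) = 7242461759/15745366228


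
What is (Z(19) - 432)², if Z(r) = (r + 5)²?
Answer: 20736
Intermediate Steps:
Z(r) = (5 + r)²
(Z(19) - 432)² = ((5 + 19)² - 432)² = (24² - 432)² = (576 - 432)² = 144² = 20736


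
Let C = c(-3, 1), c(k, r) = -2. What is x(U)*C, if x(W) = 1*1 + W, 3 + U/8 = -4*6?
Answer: 430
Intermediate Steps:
U = -216 (U = -24 + 8*(-4*6) = -24 + 8*(-24) = -24 - 192 = -216)
C = -2
x(W) = 1 + W
x(U)*C = (1 - 216)*(-2) = -215*(-2) = 430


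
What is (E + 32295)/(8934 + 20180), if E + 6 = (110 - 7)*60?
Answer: 38469/29114 ≈ 1.3213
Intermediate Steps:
E = 6174 (E = -6 + (110 - 7)*60 = -6 + 103*60 = -6 + 6180 = 6174)
(E + 32295)/(8934 + 20180) = (6174 + 32295)/(8934 + 20180) = 38469/29114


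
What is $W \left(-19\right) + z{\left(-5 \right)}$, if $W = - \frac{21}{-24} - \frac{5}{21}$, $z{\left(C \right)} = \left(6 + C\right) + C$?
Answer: $- \frac{2705}{168} \approx -16.101$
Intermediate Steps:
$z{\left(C \right)} = 6 + 2 C$
$W = \frac{107}{168}$ ($W = \left(-21\right) \left(- \frac{1}{24}\right) - \frac{5}{21} = \frac{7}{8} - \frac{5}{21} = \frac{107}{168} \approx 0.6369$)
$W \left(-19\right) + z{\left(-5 \right)} = \frac{107}{168} \left(-19\right) + \left(6 + 2 \left(-5\right)\right) = - \frac{2033}{168} + \left(6 - 10\right) = - \frac{2033}{168} - 4 = - \frac{2705}{168}$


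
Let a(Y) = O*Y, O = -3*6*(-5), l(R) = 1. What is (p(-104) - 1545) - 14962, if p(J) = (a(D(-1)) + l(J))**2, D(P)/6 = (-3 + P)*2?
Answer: 18637254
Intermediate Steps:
D(P) = -36 + 12*P (D(P) = 6*((-3 + P)*2) = 6*(-6 + 2*P) = -36 + 12*P)
O = 90 (O = -18*(-5) = 90)
a(Y) = 90*Y
p(J) = 18653761 (p(J) = (90*(-36 + 12*(-1)) + 1)**2 = (90*(-36 - 12) + 1)**2 = (90*(-48) + 1)**2 = (-4320 + 1)**2 = (-4319)**2 = 18653761)
(p(-104) - 1545) - 14962 = (18653761 - 1545) - 14962 = 18652216 - 14962 = 18637254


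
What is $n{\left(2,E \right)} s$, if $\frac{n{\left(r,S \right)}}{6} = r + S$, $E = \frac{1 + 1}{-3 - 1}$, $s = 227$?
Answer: $2043$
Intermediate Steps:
$E = - \frac{1}{2}$ ($E = \frac{2}{-4} = 2 \left(- \frac{1}{4}\right) = - \frac{1}{2} \approx -0.5$)
$n{\left(r,S \right)} = 6 S + 6 r$ ($n{\left(r,S \right)} = 6 \left(r + S\right) = 6 \left(S + r\right) = 6 S + 6 r$)
$n{\left(2,E \right)} s = \left(6 \left(- \frac{1}{2}\right) + 6 \cdot 2\right) 227 = \left(-3 + 12\right) 227 = 9 \cdot 227 = 2043$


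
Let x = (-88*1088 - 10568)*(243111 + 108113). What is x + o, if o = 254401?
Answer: -37339071487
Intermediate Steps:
x = -37339325888 (x = (-95744 - 10568)*351224 = -106312*351224 = -37339325888)
x + o = -37339325888 + 254401 = -37339071487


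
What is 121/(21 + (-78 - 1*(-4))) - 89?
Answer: -4838/53 ≈ -91.283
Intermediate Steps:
121/(21 + (-78 - 1*(-4))) - 89 = 121/(21 + (-78 + 4)) - 89 = 121/(21 - 74) - 89 = 121/(-53) - 89 = -1/53*121 - 89 = -121/53 - 89 = -4838/53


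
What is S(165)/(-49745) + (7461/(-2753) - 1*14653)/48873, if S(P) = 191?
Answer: -2032768519129/6693058870905 ≈ -0.30371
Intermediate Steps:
S(165)/(-49745) + (7461/(-2753) - 1*14653)/48873 = 191/(-49745) + (7461/(-2753) - 1*14653)/48873 = 191*(-1/49745) + (7461*(-1/2753) - 14653)*(1/48873) = -191/49745 + (-7461/2753 - 14653)*(1/48873) = -191/49745 - 40347170/2753*1/48873 = -191/49745 - 40347170/134547369 = -2032768519129/6693058870905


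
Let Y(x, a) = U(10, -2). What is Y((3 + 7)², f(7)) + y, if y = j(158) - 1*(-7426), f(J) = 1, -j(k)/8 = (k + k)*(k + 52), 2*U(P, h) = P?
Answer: -523449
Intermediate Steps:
U(P, h) = P/2
j(k) = -16*k*(52 + k) (j(k) = -8*(k + k)*(k + 52) = -8*2*k*(52 + k) = -16*k*(52 + k))
Y(x, a) = 5 (Y(x, a) = (½)*10 = 5)
y = -523454 (y = -16*158*(52 + 158) - 1*(-7426) = -16*158*210 + 7426 = -530880 + 7426 = -523454)
Y((3 + 7)², f(7)) + y = 5 - 523454 = -523449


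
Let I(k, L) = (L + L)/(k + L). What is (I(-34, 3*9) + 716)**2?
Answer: 24581764/49 ≈ 5.0167e+5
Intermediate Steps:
I(k, L) = 2*L/(L + k) (I(k, L) = (2*L)/(L + k) = 2*L/(L + k))
(I(-34, 3*9) + 716)**2 = (2*(3*9)/(3*9 - 34) + 716)**2 = (2*27/(27 - 34) + 716)**2 = (2*27/(-7) + 716)**2 = (2*27*(-1/7) + 716)**2 = (-54/7 + 716)**2 = (4958/7)**2 = 24581764/49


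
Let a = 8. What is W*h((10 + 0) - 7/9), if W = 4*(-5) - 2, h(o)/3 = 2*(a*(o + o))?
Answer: -58432/3 ≈ -19477.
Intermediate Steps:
h(o) = 96*o (h(o) = 3*(2*(8*(o + o))) = 3*(2*(8*(2*o))) = 3*(2*(16*o)) = 3*(32*o) = 96*o)
W = -22 (W = -20 - 2 = -22)
W*h((10 + 0) - 7/9) = -2112*((10 + 0) - 7/9) = -2112*(10 - 7*⅑) = -2112*(10 - 7/9) = -2112*83/9 = -22*2656/3 = -58432/3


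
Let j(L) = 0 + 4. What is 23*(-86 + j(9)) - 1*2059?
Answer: -3945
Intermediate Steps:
j(L) = 4
23*(-86 + j(9)) - 1*2059 = 23*(-86 + 4) - 1*2059 = 23*(-82) - 2059 = -1886 - 2059 = -3945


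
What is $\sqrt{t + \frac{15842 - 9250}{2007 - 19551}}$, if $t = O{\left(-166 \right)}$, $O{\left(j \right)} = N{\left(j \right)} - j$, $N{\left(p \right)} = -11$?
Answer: $\frac{\sqrt{743626563}}{2193} \approx 12.435$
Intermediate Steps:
$O{\left(j \right)} = -11 - j$
$t = 155$ ($t = -11 - -166 = -11 + 166 = 155$)
$\sqrt{t + \frac{15842 - 9250}{2007 - 19551}} = \sqrt{155 + \frac{15842 - 9250}{2007 - 19551}} = \sqrt{155 + \frac{6592}{-17544}} = \sqrt{155 + 6592 \left(- \frac{1}{17544}\right)} = \sqrt{155 - \frac{824}{2193}} = \sqrt{\frac{339091}{2193}} = \frac{\sqrt{743626563}}{2193}$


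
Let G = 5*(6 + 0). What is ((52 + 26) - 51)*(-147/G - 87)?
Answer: -24813/10 ≈ -2481.3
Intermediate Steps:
G = 30 (G = 5*6 = 30)
((52 + 26) - 51)*(-147/G - 87) = ((52 + 26) - 51)*(-147/30 - 87) = (78 - 51)*(-147*1/30 - 87) = 27*(-49/10 - 87) = 27*(-919/10) = -24813/10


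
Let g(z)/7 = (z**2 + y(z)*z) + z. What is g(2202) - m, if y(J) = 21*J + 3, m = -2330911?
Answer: 749108383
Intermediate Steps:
y(J) = 3 + 21*J
g(z) = 7*z + 7*z**2 + 7*z*(3 + 21*z) (g(z) = 7*((z**2 + (3 + 21*z)*z) + z) = 7*((z**2 + z*(3 + 21*z)) + z) = 7*(z + z**2 + z*(3 + 21*z)) = 7*z + 7*z**2 + 7*z*(3 + 21*z))
g(2202) - m = 14*2202*(2 + 11*2202) - 1*(-2330911) = 14*2202*(2 + 24222) + 2330911 = 14*2202*24224 + 2330911 = 746777472 + 2330911 = 749108383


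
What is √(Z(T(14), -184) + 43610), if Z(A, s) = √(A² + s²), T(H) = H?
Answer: √(43610 + 2*√8513) ≈ 209.27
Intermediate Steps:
√(Z(T(14), -184) + 43610) = √(√(14² + (-184)²) + 43610) = √(√(196 + 33856) + 43610) = √(√34052 + 43610) = √(2*√8513 + 43610) = √(43610 + 2*√8513)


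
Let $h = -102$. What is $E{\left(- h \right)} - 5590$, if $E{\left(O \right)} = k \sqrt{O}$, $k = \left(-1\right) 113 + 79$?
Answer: $-5590 - 34 \sqrt{102} \approx -5933.4$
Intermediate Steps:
$k = -34$ ($k = -113 + 79 = -34$)
$E{\left(O \right)} = - 34 \sqrt{O}$
$E{\left(- h \right)} - 5590 = - 34 \sqrt{\left(-1\right) \left(-102\right)} - 5590 = - 34 \sqrt{102} - 5590 = -5590 - 34 \sqrt{102}$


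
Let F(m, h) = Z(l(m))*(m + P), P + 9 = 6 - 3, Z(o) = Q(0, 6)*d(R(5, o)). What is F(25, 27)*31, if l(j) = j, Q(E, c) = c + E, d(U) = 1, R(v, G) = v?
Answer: 3534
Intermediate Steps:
Q(E, c) = E + c
Z(o) = 6 (Z(o) = (0 + 6)*1 = 6*1 = 6)
P = -6 (P = -9 + (6 - 3) = -9 + 3 = -6)
F(m, h) = -36 + 6*m (F(m, h) = 6*(m - 6) = 6*(-6 + m) = -36 + 6*m)
F(25, 27)*31 = (-36 + 6*25)*31 = (-36 + 150)*31 = 114*31 = 3534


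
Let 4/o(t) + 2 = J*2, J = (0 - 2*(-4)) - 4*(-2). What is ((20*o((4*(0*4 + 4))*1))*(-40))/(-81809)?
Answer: 320/245427 ≈ 0.0013038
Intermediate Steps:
J = 16 (J = (0 + 8) + 8 = 8 + 8 = 16)
o(t) = 2/15 (o(t) = 4/(-2 + 16*2) = 4/(-2 + 32) = 4/30 = 4*(1/30) = 2/15)
((20*o((4*(0*4 + 4))*1))*(-40))/(-81809) = ((20*(2/15))*(-40))/(-81809) = ((8/3)*(-40))*(-1/81809) = -320/3*(-1/81809) = 320/245427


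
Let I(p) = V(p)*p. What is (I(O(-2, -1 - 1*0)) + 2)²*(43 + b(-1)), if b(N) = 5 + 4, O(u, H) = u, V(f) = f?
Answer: 1872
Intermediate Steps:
I(p) = p² (I(p) = p*p = p²)
b(N) = 9
(I(O(-2, -1 - 1*0)) + 2)²*(43 + b(-1)) = ((-2)² + 2)²*(43 + 9) = (4 + 2)²*52 = 6²*52 = 36*52 = 1872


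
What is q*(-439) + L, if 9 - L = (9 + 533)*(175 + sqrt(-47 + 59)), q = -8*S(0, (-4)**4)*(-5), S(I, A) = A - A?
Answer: -94841 - 1084*sqrt(3) ≈ -96719.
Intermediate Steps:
S(I, A) = 0
q = 0 (q = -8*0*(-5) = 0*(-5) = 0)
L = -94841 - 1084*sqrt(3) (L = 9 - (9 + 533)*(175 + sqrt(-47 + 59)) = 9 - 542*(175 + sqrt(12)) = 9 - 542*(175 + 2*sqrt(3)) = 9 - (94850 + 1084*sqrt(3)) = 9 + (-94850 - 1084*sqrt(3)) = -94841 - 1084*sqrt(3) ≈ -96719.)
q*(-439) + L = 0*(-439) + (-94841 - 1084*sqrt(3)) = 0 + (-94841 - 1084*sqrt(3)) = -94841 - 1084*sqrt(3)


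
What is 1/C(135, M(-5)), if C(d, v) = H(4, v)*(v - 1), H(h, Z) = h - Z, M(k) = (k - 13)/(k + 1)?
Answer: -4/7 ≈ -0.57143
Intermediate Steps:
M(k) = (-13 + k)/(1 + k)
C(d, v) = (-1 + v)*(4 - v) (C(d, v) = (4 - v)*(v - 1) = (4 - v)*(-1 + v) = (-1 + v)*(4 - v))
1/C(135, M(-5)) = 1/(-(-1 + (-13 - 5)/(1 - 5))*(-4 + (-13 - 5)/(1 - 5))) = 1/(-(-1 - 18/(-4))*(-4 - 18/(-4))) = 1/(-(-1 - 1/4*(-18))*(-4 - 1/4*(-18))) = 1/(-(-1 + 9/2)*(-4 + 9/2)) = 1/(-1*7/2*1/2) = 1/(-7/4) = -4/7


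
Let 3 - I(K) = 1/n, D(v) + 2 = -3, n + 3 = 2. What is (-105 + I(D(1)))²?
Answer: 10201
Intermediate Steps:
n = -1 (n = -3 + 2 = -1)
D(v) = -5 (D(v) = -2 - 3 = -5)
I(K) = 4 (I(K) = 3 - 1/(-1) = 3 - 1*(-1) = 3 + 1 = 4)
(-105 + I(D(1)))² = (-105 + 4)² = (-101)² = 10201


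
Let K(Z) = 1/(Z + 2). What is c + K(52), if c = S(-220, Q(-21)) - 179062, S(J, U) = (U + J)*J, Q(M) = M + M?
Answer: -6556787/54 ≈ -1.2142e+5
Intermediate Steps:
Q(M) = 2*M
S(J, U) = J*(J + U) (S(J, U) = (J + U)*J = J*(J + U))
K(Z) = 1/(2 + Z)
c = -121422 (c = -220*(-220 + 2*(-21)) - 179062 = -220*(-220 - 42) - 179062 = -220*(-262) - 179062 = 57640 - 179062 = -121422)
c + K(52) = -121422 + 1/(2 + 52) = -121422 + 1/54 = -6556787/54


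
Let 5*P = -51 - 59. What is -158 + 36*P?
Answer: -950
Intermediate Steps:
P = -22 (P = (-51 - 59)/5 = (1/5)*(-110) = -22)
-158 + 36*P = -158 + 36*(-22) = -158 - 792 = -950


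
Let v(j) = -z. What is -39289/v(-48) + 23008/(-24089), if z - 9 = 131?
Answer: 943211601/3372460 ≈ 279.68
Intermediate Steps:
z = 140 (z = 9 + 131 = 140)
v(j) = -140 (v(j) = -1*140 = -140)
-39289/v(-48) + 23008/(-24089) = -39289/(-140) + 23008/(-24089) = -39289*(-1/140) + 23008*(-1/24089) = 39289/140 - 23008/24089 = 943211601/3372460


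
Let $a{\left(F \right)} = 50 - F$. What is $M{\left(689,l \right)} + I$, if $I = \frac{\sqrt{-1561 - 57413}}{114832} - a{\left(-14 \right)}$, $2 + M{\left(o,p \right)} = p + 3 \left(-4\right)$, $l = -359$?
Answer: $-437 + \frac{i \sqrt{58974}}{114832} \approx -437.0 + 0.0021148 i$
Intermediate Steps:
$M{\left(o,p \right)} = -14 + p$ ($M{\left(o,p \right)} = -2 + \left(p + 3 \left(-4\right)\right) = -2 + \left(p - 12\right) = -2 + \left(-12 + p\right) = -14 + p$)
$I = -64 + \frac{i \sqrt{58974}}{114832}$ ($I = \frac{\sqrt{-1561 - 57413}}{114832} - \left(50 - -14\right) = \sqrt{-58974} \cdot \frac{1}{114832} - \left(50 + 14\right) = i \sqrt{58974} \cdot \frac{1}{114832} - 64 = \frac{i \sqrt{58974}}{114832} - 64 = -64 + \frac{i \sqrt{58974}}{114832} \approx -64.0 + 0.0021148 i$)
$M{\left(689,l \right)} + I = \left(-14 - 359\right) - \left(64 - \frac{i \sqrt{58974}}{114832}\right) = -373 - \left(64 - \frac{i \sqrt{58974}}{114832}\right) = -437 + \frac{i \sqrt{58974}}{114832}$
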